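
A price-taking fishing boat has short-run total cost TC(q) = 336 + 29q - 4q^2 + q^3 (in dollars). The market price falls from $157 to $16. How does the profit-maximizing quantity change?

AVC = 29 - 4q + q^2, minimized at q = 2 where min AVC = $25. MC = 29 - 8q + 3q^2.
With P = $157 above the shutdown price, P = MC gives q = 8.
At P = $16 < min AVC = $25, price no longer covers variable cost at any output, so the firm shuts down: q = 0.

Output falls from 8 to 0 (the firm shuts down)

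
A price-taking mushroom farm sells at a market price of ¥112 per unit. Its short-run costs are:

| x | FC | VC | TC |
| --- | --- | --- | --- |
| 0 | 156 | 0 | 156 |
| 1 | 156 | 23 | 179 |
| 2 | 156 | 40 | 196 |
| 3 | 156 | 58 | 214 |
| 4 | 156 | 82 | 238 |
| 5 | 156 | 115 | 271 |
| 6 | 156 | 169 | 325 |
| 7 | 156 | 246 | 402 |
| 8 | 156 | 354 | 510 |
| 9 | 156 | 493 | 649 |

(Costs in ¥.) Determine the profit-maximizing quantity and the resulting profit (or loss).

x = 8; profit = ¥386

Profit at each row (π = 112x − TC): x=0: -156; x=1: -67; x=2: 28; x=3: 122; x=4: 210; x=5: 289; x=6: 347; x=7: 382; x=8: 386; x=9: 359.
Profit is maximized at x = 8. AVC there is 354/8 = ¥44.25 ≤ P, so producing beats shutting down (which would give -¥156).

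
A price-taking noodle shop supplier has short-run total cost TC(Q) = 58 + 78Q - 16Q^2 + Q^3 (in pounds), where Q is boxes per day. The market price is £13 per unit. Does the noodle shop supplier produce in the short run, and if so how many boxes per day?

Shut down

Strip out fixed cost: VC = 78Q - 16Q^2 + Q^3. Then AVC = 78 - 16Q + Q^2 and MC = 78 - 32Q + 3Q^2.
AVC is minimized where dAVC/dQ = -16 + 2Q = 0, at Q = 8; min AVC = 78 - 16·8 + 8^2 = £14.
With P < min AVC (£13 < £14), every unit sold adds to the loss.
The firm minimizes its loss by shutting down and losing only its fixed cost of £58.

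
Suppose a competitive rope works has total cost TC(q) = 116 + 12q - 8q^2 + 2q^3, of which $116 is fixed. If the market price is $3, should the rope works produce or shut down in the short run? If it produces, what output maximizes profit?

Shut down

Variable cost is VC = 12q - 8q^2 + 2q^3, so AVC = VC/q = 12 - 8q + 2q^2 and MC = dTC/dq = 12 - 16q + 6q^2.
AVC is minimized where dAVC/dq = -8 + 4q = 0, at q = 2; min AVC = 12 - 8·2 + 2·2^2 = $4.
Since P = $3 < min AVC = $4, price fails to cover variable cost at any output.
The firm minimizes its loss by shutting down and losing only its fixed cost of $116.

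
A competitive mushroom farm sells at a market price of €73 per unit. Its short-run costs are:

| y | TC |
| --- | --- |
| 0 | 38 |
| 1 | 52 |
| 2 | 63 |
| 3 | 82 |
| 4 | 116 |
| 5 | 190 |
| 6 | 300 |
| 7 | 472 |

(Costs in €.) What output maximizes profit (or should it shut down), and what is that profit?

Profit at each row (π = 73y − TC): y=0: -38; y=1: 21; y=2: 83; y=3: 137; y=4: 176; y=5: 175; y=6: 138; y=7: 39.
Profit is maximized at y = 4. AVC there is 78/4 = €19.50 ≤ P, so producing beats shutting down (which would give -€38).

y = 4; profit = €176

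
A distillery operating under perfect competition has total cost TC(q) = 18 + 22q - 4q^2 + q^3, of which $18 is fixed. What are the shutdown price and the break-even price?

AVC = 22 - 4q + q^2; minimized at q = 2, giving min AVC = $18. That is the shutdown price.
ATC = 18/q + 22 - 4q + q^2. Setting dATC/dq = −18/q^2 − 4 + 2q = 0 gives q = 3 (since 2·3^3 − 4·3^2 = 18).
min ATC = 18/3 + 22 − 4·3 + 3^2 = $25. That is the break-even price.
Between these two prices the firm operates at a loss; above $25 it earns a profit.

Shutdown price = $18; break-even price = $25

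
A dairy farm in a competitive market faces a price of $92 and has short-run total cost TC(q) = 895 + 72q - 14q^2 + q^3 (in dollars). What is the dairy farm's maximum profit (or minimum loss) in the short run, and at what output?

AVC = 72 - 14q + q^2 has its minimum $23 at q = 7; price $92 clears that bar, so the firm operates.
With MC = 72 - 28q + 3q^2, P = MC on the upward-sloping part at q* = 10.
TR = 92·10 = 920. TC = 895 + 320 = 1215. Profit = 920 − 1215 = -$295.
Shutting down would mean losing the fixed cost of $895, so operating at a loss of $295 is better by $600.

Profit = -$295 at q = 10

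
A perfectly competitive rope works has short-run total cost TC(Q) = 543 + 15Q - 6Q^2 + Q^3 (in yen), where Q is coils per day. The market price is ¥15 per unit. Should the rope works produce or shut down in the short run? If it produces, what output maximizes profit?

Produce at Q = 4

From TC, MC = TC'(Q) = 15 - 12Q + 3Q^2 and AVC = VC/Q = 15 - 6Q + Q^2.
AVC is minimized where dAVC/dQ = -6 + 2Q = 0, at Q = 3; min AVC = 15 - 6·3 + 3^2 = ¥6.
Because ¥15 ≥ ¥6, revenue can cover variable cost; the firm operates.
P = MC gives -12Q + 3Q^2 = 0, with roots 0 and 4. Take the larger (rising MC): Q* = 4.
Check: AVC at Q = 4 is ¥7 ≤ P, so revenue covers variable cost.
Profit = P·Q − TC = 15·4 − 571 = -¥511, a loss, but smaller than the ¥543 fixed cost the firm would lose by shutting down.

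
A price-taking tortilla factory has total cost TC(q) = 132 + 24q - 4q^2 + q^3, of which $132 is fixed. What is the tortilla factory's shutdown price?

The shutdown price is the minimum of AVC. VC = 24q - 4q^2 + q^3, so AVC = 24 - 4q + q^2.
dAVC/dq = -4 + 2q = 0 gives q = 2. min AVC = 24 - 4·2 + 2^2 = 20.
The firm shuts down for any P below $20.

$20 per unit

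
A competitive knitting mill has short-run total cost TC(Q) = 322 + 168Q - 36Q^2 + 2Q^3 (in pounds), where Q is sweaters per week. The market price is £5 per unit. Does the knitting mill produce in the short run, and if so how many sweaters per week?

Shut down

Strip out fixed cost: VC = 168Q - 36Q^2 + 2Q^3. Then AVC = 168 - 36Q + 2Q^2 and MC = 168 - 72Q + 6Q^2.
AVC hits its minimum where MC = AVC, at Q = 9, giving min AVC = 168 - 36·9 + 2·9^2 = £6.
P = £5 lies below min AVC = £6; no output level covers variable cost.
Best response: produce nothing and absorb the £322 fixed cost.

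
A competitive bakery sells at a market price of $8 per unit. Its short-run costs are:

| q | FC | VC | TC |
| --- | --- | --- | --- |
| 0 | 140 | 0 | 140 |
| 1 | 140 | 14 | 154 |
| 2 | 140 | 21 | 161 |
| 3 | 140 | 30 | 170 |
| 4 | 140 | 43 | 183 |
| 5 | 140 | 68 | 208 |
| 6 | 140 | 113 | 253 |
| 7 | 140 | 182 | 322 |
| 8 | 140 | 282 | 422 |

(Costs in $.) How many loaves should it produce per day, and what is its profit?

q = 0 (shut down); profit = -$140

Profit at each row (π = 8q − TC): q=0: -140; q=1: -146; q=2: -145; q=3: -146; q=4: -151; q=5: -168; q=6: -205; q=7: -266; q=8: -358.
Profit is highest at q = 0. Equivalently, the lowest AVC in the table is 30/3 ≈ $10 at q = 3, and P = $8 falls below it — price never covers variable cost, so the firm shuts down and loses only its fixed cost.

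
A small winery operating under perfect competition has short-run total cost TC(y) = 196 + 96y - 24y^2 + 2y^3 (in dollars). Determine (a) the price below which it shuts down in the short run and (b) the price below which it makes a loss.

Shutdown price = $24; break-even price = $54

AVC = 96 - 24y + 2y^2; minimized at y = 6, giving min AVC = $24. That is the shutdown price.
ATC = 196/y + 96 - 24y + 2y^2. Setting dATC/dy = −196/y^2 − 24 + 4y = 0 gives y = 7 (since 4·7^3 − 24·7^2 = 196).
min ATC = 196/7 + 96 − 24·7 + 2·7^2 = $54. That is the break-even price.
Between these two prices the firm operates at a loss; above $54 it earns a profit.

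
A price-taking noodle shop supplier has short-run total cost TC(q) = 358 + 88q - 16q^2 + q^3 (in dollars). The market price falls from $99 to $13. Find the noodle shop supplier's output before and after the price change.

AVC = 88 - 16q + q^2, minimized at q = 8 where min AVC = $24. MC = 88 - 32q + 3q^2.
At P = $99 ≥ min AVC, set P = MC on the rising branch: q = 11.
At P = $13 < min AVC = $24, price no longer covers variable cost at any output, so the firm shuts down: q = 0.

Output falls from 11 to 0 (the firm shuts down)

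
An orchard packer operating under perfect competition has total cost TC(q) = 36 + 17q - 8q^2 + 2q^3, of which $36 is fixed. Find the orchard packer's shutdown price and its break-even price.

AVC = 17 - 8q + 2q^2; minimized at q = 2, giving min AVC = $9. That is the shutdown price.
ATC = 36/q + 17 - 8q + 2q^2. Setting dATC/dq = −36/q^2 − 8 + 4q = 0 gives q = 3 (since 4·3^3 − 8·3^2 = 36).
min ATC = 36/3 + 17 − 8·3 + 2·3^2 = $23. That is the break-even price.
Between these two prices the firm operates at a loss; above $23 it earns a profit.

Shutdown price = $9; break-even price = $23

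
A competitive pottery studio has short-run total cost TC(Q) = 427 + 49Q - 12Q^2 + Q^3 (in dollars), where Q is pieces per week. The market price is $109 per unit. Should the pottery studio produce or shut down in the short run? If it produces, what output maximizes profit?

Produce at Q = 10

From TC, MC = TC'(Q) = 49 - 24Q + 3Q^2 and AVC = VC/Q = 49 - 12Q + Q^2.
The AVC parabola has its vertex at Q = 12/2 = 6, where AVC = 49 - 12·6 + 6^2 = $13.
Since P = $109 ≥ min AVC = $13, price covers variable cost and the firm should produce.
P = MC gives -60 - 24Q + 3Q^2 = 0, with roots -2 and 10. Take the larger (rising MC): Q* = 10.
Check: AVC at Q = 10 is $29 ≤ P, so revenue covers variable cost.
Profit = P·Q − TC = 109·10 − 717 = $373.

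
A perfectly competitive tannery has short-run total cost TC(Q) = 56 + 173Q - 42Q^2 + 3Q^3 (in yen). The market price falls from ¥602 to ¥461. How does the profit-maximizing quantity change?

AVC = 173 - 42Q + 3Q^2, minimized at Q = 7 where min AVC = ¥26. MC = 173 - 84Q + 9Q^2.
At P = ¥602 ≥ min AVC, set P = MC on the rising branch: Q = 13.
At P = ¥461 ≥ min AVC, set P = MC: Q = 12. The firm stays open but cuts output.

Output falls from 13 to 12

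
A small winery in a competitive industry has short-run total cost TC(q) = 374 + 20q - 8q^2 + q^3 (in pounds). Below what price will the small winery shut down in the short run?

£4 per unit

Short-run supply begins at min AVC. From VC = 20q - 8q^2 + q^3, AVC = 20 - 8q + q^2.
At the minimum of AVC, MC = AVC. MC = 20 - 16q + 3q^2; setting MC = AVC gives 2q^2 - 8q = 0, so q = 4. min AVC = 4.
So the shutdown price is £4.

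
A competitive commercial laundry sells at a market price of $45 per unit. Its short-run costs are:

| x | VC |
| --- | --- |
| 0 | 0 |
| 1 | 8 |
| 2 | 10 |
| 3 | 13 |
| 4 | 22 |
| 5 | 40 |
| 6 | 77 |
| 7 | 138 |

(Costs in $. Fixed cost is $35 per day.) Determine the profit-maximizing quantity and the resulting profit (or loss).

x = 6; profit = $158

Profit at each row (π = 45x − TC): x=0: -35; x=1: 2; x=2: 45; x=3: 87; x=4: 123; x=5: 150; x=6: 158; x=7: 142.
Profit is maximized at x = 6. AVC there is 77/6 = $12.83 ≤ P, so producing beats shutting down (which would give -$35).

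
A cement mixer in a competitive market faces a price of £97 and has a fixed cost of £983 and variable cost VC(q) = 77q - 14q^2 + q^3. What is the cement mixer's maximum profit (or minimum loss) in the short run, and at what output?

Profit = -£383 at q = 10

AVC = 77 - 14q + q^2; min AVC = £28 at q = 7. Since P = £97 ≥ min AVC, the firm produces.
MC = 77 - 28q + 3q^2. Setting P = MC and taking the root on the rising branch gives q* = 10.
TR = 97·10 = 970. TC = 983 + 370 = 1353. Profit = 970 − 1353 = -£383.
That loss of £383 beats the £983 the firm would lose by shutting down; producing recovers £600 of fixed cost.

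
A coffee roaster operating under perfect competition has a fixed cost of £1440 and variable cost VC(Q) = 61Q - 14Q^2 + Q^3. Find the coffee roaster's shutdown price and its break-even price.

AVC = 61 - 14Q + Q^2; minimized at Q = 7, giving min AVC = £12. That is the shutdown price.
ATC = 1440/Q + 61 - 14Q + Q^2. Setting dATC/dQ = −1440/Q^2 − 14 + 2Q = 0 gives Q = 12 (since 2·12^3 − 14·12^2 = 1440).
min ATC = 1440/12 + 61 − 14·12 + 12^2 = £157. That is the break-even price.
Between these two prices the firm operates at a loss; above £157 it earns a profit.

Shutdown price = £12; break-even price = £157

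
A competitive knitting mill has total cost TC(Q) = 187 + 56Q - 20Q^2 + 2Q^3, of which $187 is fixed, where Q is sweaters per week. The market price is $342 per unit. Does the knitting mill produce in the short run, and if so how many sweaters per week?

Variable cost is VC = 56Q - 20Q^2 + 2Q^3, so AVC = VC/Q = 56 - 20Q + 2Q^2 and MC = dTC/dQ = 56 - 40Q + 6Q^2.
AVC hits its minimum where MC = AVC, at Q = 5, giving min AVC = 56 - 20·5 + 2·5^2 = $6.
P = $342 exceeds min AVC = $6, so the firm stays open.
Set P = MC: 342 = 56 - 40Q + 6Q^2 → -286 - 40Q + 6Q^2 = 0. The roots are Q = -13/3 and Q = 11; the profit-maximizing output is on the rising part of MC, so Q* = 11.
Check: AVC at Q = 11 is $78 ≤ P, so revenue covers variable cost.
Profit = P·Q − TC = 342·11 − 1045 = $2717.

Produce at Q = 11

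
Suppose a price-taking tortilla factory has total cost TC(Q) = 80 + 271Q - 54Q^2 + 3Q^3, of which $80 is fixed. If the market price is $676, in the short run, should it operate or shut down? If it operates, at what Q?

Produce at Q = 15

Strip out fixed cost: VC = 271Q - 54Q^2 + 3Q^3. Then AVC = 271 - 54Q + 3Q^2 and MC = 271 - 108Q + 9Q^2.
The AVC parabola has its vertex at Q = 54/6 = 9, where AVC = 271 - 54·9 + 3·9^2 = $28.
P = $676 exceeds min AVC = $28, so the firm stays open.
Solving P = MC: -405 - 108Q + 9Q^2 = 0 ⇒ Q = -3 or 15. On the upward-sloping branch, Q* = 15.
Check: AVC at Q = 15 is $136 ≤ P, so revenue covers variable cost.
Profit = P·Q − TC = 676·15 − 2120 = $8020.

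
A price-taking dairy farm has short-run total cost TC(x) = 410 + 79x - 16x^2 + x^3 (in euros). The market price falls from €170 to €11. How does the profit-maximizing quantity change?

AVC = 79 - 16x + x^2, minimized at x = 8 where min AVC = €15. MC = 79 - 32x + 3x^2.
At P = €170 ≥ min AVC, set P = MC on the rising branch: x = 13.
At P = €11 < min AVC = €15, price no longer covers variable cost at any output, so the firm shuts down: x = 0.

Output falls from 13 to 0 (the firm shuts down)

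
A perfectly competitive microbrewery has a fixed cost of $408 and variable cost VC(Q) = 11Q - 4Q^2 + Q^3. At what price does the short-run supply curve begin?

$7 per unit

Short-run supply begins at min AVC. From VC = 11Q - 4Q^2 + Q^3, AVC = 11 - 4Q + Q^2.
At the minimum of AVC, MC = AVC. MC = 11 - 8Q + 3Q^2; setting MC = AVC gives 2Q^2 - 4Q = 0, so Q = 2. min AVC = 7.
So the shutdown price is $7.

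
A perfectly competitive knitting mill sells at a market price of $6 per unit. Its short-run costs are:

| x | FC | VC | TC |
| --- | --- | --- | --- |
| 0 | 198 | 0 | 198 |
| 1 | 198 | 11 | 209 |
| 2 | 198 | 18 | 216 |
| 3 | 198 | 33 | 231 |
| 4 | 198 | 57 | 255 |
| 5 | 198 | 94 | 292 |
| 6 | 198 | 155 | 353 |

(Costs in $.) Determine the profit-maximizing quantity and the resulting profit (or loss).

x = 0 (shut down); profit = -$198

Compute π = P·x − TC at each output: x=0: -198; x=1: -203; x=2: -204; x=3: -213; x=4: -231; x=5: -262; x=6: -317.
Profit is highest at x = 0. Equivalently, the lowest AVC in the table is 18/2 ≈ $9 at x = 2, and P = $6 falls below it — price never covers variable cost, so the firm shuts down and loses only its fixed cost.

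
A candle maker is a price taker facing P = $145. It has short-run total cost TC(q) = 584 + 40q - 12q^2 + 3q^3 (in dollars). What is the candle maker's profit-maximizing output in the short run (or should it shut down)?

Produce at q = 5

From TC, MC = TC'(q) = 40 - 24q + 9q^2 and AVC = VC/q = 40 - 12q + 3q^2.
AVC is minimized where dAVC/dq = -12 + 6q = 0, at q = 2; min AVC = 40 - 12·2 + 3·2^2 = $28.
P = $145 exceeds min AVC = $28, so the firm stays open.
Set P = MC: 145 = 40 - 24q + 9q^2 → -105 - 24q + 9q^2 = 0. The roots are q = -7/3 and q = 5; the profit-maximizing output is on the rising part of MC, so q* = 5.
Check: AVC at q = 5 is $55 ≤ P, so revenue covers variable cost.
Profit = P·q − TC = 145·5 − 859 = -$134, a loss, but smaller than the $584 fixed cost the firm would lose by shutting down.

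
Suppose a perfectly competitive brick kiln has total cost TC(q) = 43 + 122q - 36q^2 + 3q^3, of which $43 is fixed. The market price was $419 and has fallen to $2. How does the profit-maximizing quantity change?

AVC = 122 - 36q + 3q^2, minimized at q = 6 where min AVC = $14. MC = 122 - 72q + 9q^2.
With P = $419 above the shutdown price, P = MC gives q = 11.
At P = $2 < min AVC = $14, price no longer covers variable cost at any output, so the firm shuts down: q = 0.

Output falls from 11 to 0 (the firm shuts down)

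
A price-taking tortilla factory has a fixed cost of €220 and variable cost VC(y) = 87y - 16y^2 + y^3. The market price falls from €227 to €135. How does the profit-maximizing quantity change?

MC = 87 - 32y + 3y^2; the shutdown threshold is min AVC = €23 (at y = 8).
With P = €227 above the shutdown price, P = MC gives y = 14.
At P = €135 ≥ min AVC, set P = MC: y = 12. The firm stays open but cuts output.

Output falls from 14 to 12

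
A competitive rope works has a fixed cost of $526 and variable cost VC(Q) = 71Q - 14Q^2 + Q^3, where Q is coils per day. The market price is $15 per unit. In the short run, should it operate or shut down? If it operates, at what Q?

Variable cost is VC = 71Q - 14Q^2 + Q^3, so AVC = VC/Q = 71 - 14Q + Q^2 and MC = dTC/dQ = 71 - 28Q + 3Q^2.
The AVC parabola has its vertex at Q = 14/2 = 7, where AVC = 71 - 14·7 + 7^2 = $22.
P = $15 lies below min AVC = $22; no output level covers variable cost.
Best response: produce nothing and absorb the $526 fixed cost.

Shut down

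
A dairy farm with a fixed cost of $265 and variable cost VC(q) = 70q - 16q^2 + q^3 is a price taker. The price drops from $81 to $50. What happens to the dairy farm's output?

Output falls from 11 to 10

MC = 70 - 32q + 3q^2; the shutdown threshold is min AVC = $6 (at q = 8).
At P = $81 ≥ min AVC, set P = MC on the rising branch: q = 11.
At P = $50 ≥ min AVC, set P = MC: q = 10. The firm stays open but cuts output.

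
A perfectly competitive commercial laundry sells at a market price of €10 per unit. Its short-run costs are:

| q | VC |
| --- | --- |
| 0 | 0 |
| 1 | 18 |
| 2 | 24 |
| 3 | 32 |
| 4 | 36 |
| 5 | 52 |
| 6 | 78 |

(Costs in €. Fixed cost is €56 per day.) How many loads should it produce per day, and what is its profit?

Compute π = P·q − TC at each output: q=0: -56; q=1: -64; q=2: -60; q=3: -58; q=4: -52; q=5: -58; q=6: -74.
Profit is maximized at q = 4. AVC there is 36/4 = €9 ≤ P, so producing beats shutting down (which would give -€56).

q = 4; profit = -€52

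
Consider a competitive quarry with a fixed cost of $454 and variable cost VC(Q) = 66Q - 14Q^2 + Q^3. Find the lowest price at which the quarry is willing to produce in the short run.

$17 per unit

The firm shuts down when price falls below the minimum of average variable cost. AVC = VC/Q = 66 - 14Q + Q^2.
At the minimum of AVC, MC = AVC. MC = 66 - 28Q + 3Q^2; setting MC = AVC gives 2Q^2 - 14Q = 0, so Q = 7. min AVC = 17.
So the shutdown price is $17.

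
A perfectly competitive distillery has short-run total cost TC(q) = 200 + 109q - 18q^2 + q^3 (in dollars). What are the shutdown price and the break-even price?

Shutdown price = $28; break-even price = $49

AVC = 109 - 18q + q^2; minimized at q = 9, giving min AVC = $28. That is the shutdown price.
ATC = 200/q + 109 - 18q + q^2. Setting dATC/dq = −200/q^2 − 18 + 2q = 0 gives q = 10 (since 2·10^3 − 18·10^2 = 200).
min ATC = 200/10 + 109 − 18·10 + 10^2 = $49. That is the break-even price.
Between these two prices the firm operates at a loss; above $49 it earns a profit.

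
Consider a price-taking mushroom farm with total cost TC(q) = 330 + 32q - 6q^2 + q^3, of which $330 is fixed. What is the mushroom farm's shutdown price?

The firm shuts down when price falls below the minimum of average variable cost. AVC = VC/q = 32 - 6q + q^2.
At the minimum of AVC, MC = AVC. MC = 32 - 12q + 3q^2; setting MC = AVC gives 2q^2 - 6q = 0, so q = 3. min AVC = 23.
The firm shuts down for any P below $23.

$23 per unit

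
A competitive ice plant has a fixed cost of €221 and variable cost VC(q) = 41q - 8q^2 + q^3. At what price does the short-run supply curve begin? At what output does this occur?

The shutdown price is the minimum of AVC. VC = 41q - 8q^2 + q^3, so AVC = 41 - 8q + q^2.
At the minimum of AVC, MC = AVC. MC = 41 - 16q + 3q^2; setting MC = AVC gives 2q^2 - 8q = 0, so q = 4. min AVC = 25.
The firm shuts down for any P below €25.

€25 per unit, at q = 4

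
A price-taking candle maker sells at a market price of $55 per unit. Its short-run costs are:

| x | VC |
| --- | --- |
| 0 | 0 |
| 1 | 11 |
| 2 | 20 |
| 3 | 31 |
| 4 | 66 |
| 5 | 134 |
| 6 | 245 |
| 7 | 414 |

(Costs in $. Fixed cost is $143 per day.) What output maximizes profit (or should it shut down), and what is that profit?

x = 4; profit = $11

Compute π = P·x − TC at each output: x=0: -143; x=1: -99; x=2: -53; x=3: -9; x=4: 11; x=5: -2; x=6: -58; x=7: -172.
Profit is maximized at x = 4. AVC there is 66/4 = $16.50 ≤ P, so producing beats shutting down (which would give -$143).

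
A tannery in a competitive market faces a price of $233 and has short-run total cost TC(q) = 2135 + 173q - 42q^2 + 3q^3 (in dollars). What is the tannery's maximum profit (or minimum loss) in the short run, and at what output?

AVC = 173 - 42q + 3q^2; min AVC = $26 at q = 7. Since P = $233 ≥ min AVC, the firm produces.
With MC = 173 - 84q + 9q^2, P = MC on the upward-sloping part at q* = 10.
TR = 233·10 = 2330. TC = 2135 + 530 = 2665. Profit = 2330 − 2665 = -$335.
That loss of $335 beats the $2135 the firm would lose by shutting down; producing recovers $1800 of fixed cost.

Profit = -$335 at q = 10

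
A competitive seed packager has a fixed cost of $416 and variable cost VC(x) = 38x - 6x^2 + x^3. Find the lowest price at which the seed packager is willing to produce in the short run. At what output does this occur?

The firm shuts down when price falls below the minimum of average variable cost. AVC = VC/x = 38 - 6x + x^2.
At the minimum of AVC, MC = AVC. MC = 38 - 12x + 3x^2; setting MC = AVC gives 2x^2 - 6x = 0, so x = 3. min AVC = 29.
So the shutdown price is $29.

$29 per unit, at x = 3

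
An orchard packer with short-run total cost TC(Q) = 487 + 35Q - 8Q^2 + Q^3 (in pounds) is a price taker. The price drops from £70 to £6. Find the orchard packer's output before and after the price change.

MC = 35 - 16Q + 3Q^2; the shutdown threshold is min AVC = £19 (at Q = 4).
With P = £70 above the shutdown price, P = MC gives Q = 7.
At P = £6 < min AVC = £19, price no longer covers variable cost at any output, so the firm shuts down: Q = 0.

Output falls from 7 to 0 (the firm shuts down)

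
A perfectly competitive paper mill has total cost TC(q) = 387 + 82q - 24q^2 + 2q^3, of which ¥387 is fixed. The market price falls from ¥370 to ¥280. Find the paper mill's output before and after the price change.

MC = 82 - 48q + 6q^2; the shutdown threshold is min AVC = ¥10 (at q = 6).
With P = ¥370 above the shutdown price, P = MC gives q = 12.
At P = ¥280 ≥ min AVC, set P = MC: q = 11. The firm stays open but cuts output.

Output falls from 12 to 11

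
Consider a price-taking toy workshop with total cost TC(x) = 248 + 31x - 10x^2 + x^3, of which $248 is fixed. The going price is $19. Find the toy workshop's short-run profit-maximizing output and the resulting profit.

Profit = -$176 at x = 6

AVC = 31 - 10x + x^2 has its minimum $6 at x = 5; price $19 clears that bar, so the firm operates.
With MC = 31 - 20x + 3x^2, P = MC on the upward-sloping part at x* = 6.
TR = 19·6 = 114. TC = 248 + 42 = 290. Profit = 114 − 290 = -$176.
Shutting down would mean losing the fixed cost of $248, so operating at a loss of $176 is better by $72.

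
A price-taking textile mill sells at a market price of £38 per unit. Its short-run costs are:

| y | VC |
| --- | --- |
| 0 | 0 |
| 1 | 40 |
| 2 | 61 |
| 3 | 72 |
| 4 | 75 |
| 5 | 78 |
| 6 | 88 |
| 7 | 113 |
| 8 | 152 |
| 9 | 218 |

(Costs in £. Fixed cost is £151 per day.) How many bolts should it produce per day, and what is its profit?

y = 7; profit = £2

Profit at each row (π = 38y − TC): y=0: -151; y=1: -153; y=2: -136; y=3: -109; y=4: -74; y=5: -39; y=6: -11; y=7: 2; y=8: 1; y=9: -27.
Profit is maximized at y = 7. AVC there is 113/7 = £16.14 ≤ P, so producing beats shutting down (which would give -£151).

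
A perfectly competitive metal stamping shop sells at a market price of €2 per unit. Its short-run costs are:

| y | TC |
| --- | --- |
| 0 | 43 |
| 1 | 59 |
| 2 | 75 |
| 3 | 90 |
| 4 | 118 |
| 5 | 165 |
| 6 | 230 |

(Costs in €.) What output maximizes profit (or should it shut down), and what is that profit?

Tabulate TR − TC: y=0: -43; y=1: -57; y=2: -71; y=3: -84; y=4: -110; y=5: -155; y=6: -218.
Profit is highest at y = 0. Equivalently, the lowest AVC in the table is 47/3 ≈ €15.67 at y = 3, and P = €2 falls below it — price never covers variable cost, so the firm shuts down and loses only its fixed cost.

y = 0 (shut down); profit = -€43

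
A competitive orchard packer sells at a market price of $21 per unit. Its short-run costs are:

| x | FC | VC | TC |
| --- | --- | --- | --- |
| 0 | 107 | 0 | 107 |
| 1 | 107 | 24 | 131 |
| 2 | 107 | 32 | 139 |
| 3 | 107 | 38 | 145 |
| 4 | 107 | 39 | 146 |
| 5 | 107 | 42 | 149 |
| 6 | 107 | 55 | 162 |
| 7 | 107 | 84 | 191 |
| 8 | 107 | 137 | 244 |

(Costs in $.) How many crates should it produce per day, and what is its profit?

x = 6; profit = -$36

Tabulate TR − TC: x=0: -107; x=1: -110; x=2: -97; x=3: -82; x=4: -62; x=5: -44; x=6: -36; x=7: -44; x=8: -76.
Profit is maximized at x = 6. AVC there is 55/6 = $9.17 ≤ P, so producing beats shutting down (which would give -$107).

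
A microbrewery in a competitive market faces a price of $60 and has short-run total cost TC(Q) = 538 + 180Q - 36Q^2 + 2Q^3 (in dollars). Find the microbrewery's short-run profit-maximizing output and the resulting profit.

Profit = -$138 at Q = 10

AVC = 180 - 36Q + 2Q^2 has its minimum $18 at Q = 9; price $60 clears that bar, so the firm operates.
With MC = 180 - 72Q + 6Q^2, P = MC on the upward-sloping part at Q* = 10.
TR = 60·10 = 600. TC = 538 + 200 = 738. Profit = 600 − 738 = -$138.
By producing, the firm covers all variable cost plus $400 of fixed cost; shutting down would lose the full $538.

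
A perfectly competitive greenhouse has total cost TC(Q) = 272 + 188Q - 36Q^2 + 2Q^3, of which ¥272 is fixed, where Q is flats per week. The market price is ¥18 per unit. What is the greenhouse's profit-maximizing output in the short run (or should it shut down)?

Shut down

Variable cost is VC = 188Q - 36Q^2 + 2Q^3, so AVC = VC/Q = 188 - 36Q + 2Q^2 and MC = dTC/dQ = 188 - 72Q + 6Q^2.
AVC hits its minimum where MC = AVC, at Q = 9, giving min AVC = 188 - 36·9 + 2·9^2 = ¥26.
P = ¥18 lies below min AVC = ¥26; no output level covers variable cost.
Shutting down limits the loss to fixed cost, ¥272.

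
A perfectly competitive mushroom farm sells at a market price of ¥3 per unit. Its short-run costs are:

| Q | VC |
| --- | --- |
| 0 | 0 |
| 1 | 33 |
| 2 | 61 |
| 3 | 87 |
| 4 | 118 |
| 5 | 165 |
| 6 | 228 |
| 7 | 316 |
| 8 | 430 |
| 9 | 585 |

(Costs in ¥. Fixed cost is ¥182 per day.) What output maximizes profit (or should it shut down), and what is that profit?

Tabulate TR − TC: Q=0: -182; Q=1: -212; Q=2: -237; Q=3: -260; Q=4: -288; Q=5: -332; Q=6: -392; Q=7: -477; Q=8: -588; Q=9: -740.
Profit is highest at Q = 0. Equivalently, the lowest AVC in the table is 87/3 ≈ ¥29 at Q = 3, and P = ¥3 falls below it — price never covers variable cost, so the firm shuts down and loses only its fixed cost.

Q = 0 (shut down); profit = -¥182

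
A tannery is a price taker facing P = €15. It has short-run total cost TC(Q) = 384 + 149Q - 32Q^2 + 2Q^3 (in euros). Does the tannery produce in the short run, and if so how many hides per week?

Shut down

Strip out fixed cost: VC = 149Q - 32Q^2 + 2Q^3. Then AVC = 149 - 32Q + 2Q^2 and MC = 149 - 64Q + 6Q^2.
AVC is minimized where dAVC/dQ = -32 + 4Q = 0, at Q = 8; min AVC = 149 - 32·8 + 2·8^2 = €21.
P = €15 lies below min AVC = €21; no output level covers variable cost.
The firm minimizes its loss by shutting down and losing only its fixed cost of €384.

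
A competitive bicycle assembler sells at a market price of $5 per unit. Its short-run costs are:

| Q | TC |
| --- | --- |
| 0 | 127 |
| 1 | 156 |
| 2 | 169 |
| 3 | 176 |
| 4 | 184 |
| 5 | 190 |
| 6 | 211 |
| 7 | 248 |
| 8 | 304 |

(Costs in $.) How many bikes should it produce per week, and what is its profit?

Compute π = P·Q − TC at each output: Q=0: -127; Q=1: -151; Q=2: -159; Q=3: -161; Q=4: -164; Q=5: -165; Q=6: -181; Q=7: -213; Q=8: -264.
Profit is highest at Q = 0. Equivalently, the lowest AVC in the table is 63/5 ≈ $12.60 at Q = 5, and P = $5 falls below it — price never covers variable cost, so the firm shuts down and loses only its fixed cost.

Q = 0 (shut down); profit = -$127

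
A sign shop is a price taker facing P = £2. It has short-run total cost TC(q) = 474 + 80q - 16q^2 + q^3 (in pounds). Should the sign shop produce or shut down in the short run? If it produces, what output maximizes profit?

Shut down

From TC, MC = TC'(q) = 80 - 32q + 3q^2 and AVC = VC/q = 80 - 16q + q^2.
AVC is minimized where dAVC/dq = -16 + 2q = 0, at q = 8; min AVC = 80 - 16·8 + 8^2 = £16.
P = £2 lies below min AVC = £16; no output level covers variable cost.
The firm minimizes its loss by shutting down and losing only its fixed cost of £474.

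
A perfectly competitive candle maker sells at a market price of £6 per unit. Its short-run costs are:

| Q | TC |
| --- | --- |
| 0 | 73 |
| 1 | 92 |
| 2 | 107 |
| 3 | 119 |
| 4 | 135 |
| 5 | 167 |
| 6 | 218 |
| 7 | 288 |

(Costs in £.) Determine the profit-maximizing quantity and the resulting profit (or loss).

Q = 0 (shut down); profit = -£73

Compute π = P·Q − TC at each output: Q=0: -73; Q=1: -86; Q=2: -95; Q=3: -101; Q=4: -111; Q=5: -137; Q=6: -182; Q=7: -246.
Profit is highest at Q = 0. Equivalently, the lowest AVC in the table is 46/3 ≈ £15.33 at Q = 3, and P = £6 falls below it — price never covers variable cost, so the firm shuts down and loses only its fixed cost.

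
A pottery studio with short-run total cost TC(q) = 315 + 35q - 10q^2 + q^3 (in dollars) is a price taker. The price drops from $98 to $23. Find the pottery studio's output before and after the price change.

MC = 35 - 20q + 3q^2; the shutdown threshold is min AVC = $10 (at q = 5).
At P = $98 ≥ min AVC, set P = MC on the rising branch: q = 9.
At P = $23 ≥ min AVC, set P = MC: q = 6. The firm stays open but cuts output.

Output falls from 9 to 6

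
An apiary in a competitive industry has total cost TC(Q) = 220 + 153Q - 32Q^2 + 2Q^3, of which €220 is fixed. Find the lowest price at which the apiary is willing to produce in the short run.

The shutdown price is the minimum of AVC. VC = 153Q - 32Q^2 + 2Q^3, so AVC = 153 - 32Q + 2Q^2.
dAVC/dQ = -32 + 4Q = 0 gives Q = 8. min AVC = 153 - 32·8 + 2·8^2 = 25.
The firm shuts down for any P below €25.

€25 per unit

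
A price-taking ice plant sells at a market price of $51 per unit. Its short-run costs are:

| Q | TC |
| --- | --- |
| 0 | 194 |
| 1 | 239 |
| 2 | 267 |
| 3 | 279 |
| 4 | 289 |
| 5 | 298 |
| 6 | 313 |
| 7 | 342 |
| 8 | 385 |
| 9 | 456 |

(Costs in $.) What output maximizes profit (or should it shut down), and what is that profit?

Q = 8; profit = $23

Profit at each row (π = 51Q − TC): Q=0: -194; Q=1: -188; Q=2: -165; Q=3: -126; Q=4: -85; Q=5: -43; Q=6: -7; Q=7: 15; Q=8: 23; Q=9: 3.
Profit is maximized at Q = 8. AVC there is 191/8 = $23.88 ≤ P, so producing beats shutting down (which would give -$194).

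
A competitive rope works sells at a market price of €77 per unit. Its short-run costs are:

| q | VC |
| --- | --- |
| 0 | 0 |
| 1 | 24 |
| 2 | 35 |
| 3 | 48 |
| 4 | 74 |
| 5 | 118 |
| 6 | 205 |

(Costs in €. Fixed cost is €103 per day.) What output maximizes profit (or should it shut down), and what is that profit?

q = 5; profit = €164

Tabulate TR − TC: q=0: -103; q=1: -50; q=2: 16; q=3: 80; q=4: 131; q=5: 164; q=6: 154.
Profit is maximized at q = 5. AVC there is 118/5 = €23.60 ≤ P, so producing beats shutting down (which would give -€103).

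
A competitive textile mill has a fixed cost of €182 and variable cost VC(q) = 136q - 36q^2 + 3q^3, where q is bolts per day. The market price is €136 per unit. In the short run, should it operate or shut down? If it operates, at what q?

Produce at q = 8

From TC, MC = TC'(q) = 136 - 72q + 9q^2 and AVC = VC/q = 136 - 36q + 3q^2.
AVC is minimized where dAVC/dq = -36 + 6q = 0, at q = 6; min AVC = 136 - 36·6 + 3·6^2 = €28.
Since P = €136 ≥ min AVC = €28, price covers variable cost and the firm should produce.
Solving P = MC: -72q + 9q^2 = 0 ⇒ q = 0 or 8. On the upward-sloping branch, q* = 8.
Check: AVC at q = 8 is €40 ≤ P, so revenue covers variable cost.
Profit = P·q − TC = 136·8 − 502 = €586.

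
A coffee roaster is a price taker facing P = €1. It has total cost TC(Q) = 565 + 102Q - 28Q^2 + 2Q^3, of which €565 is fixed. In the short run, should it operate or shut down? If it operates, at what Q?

From TC, MC = TC'(Q) = 102 - 56Q + 6Q^2 and AVC = VC/Q = 102 - 28Q + 2Q^2.
AVC hits its minimum where MC = AVC, at Q = 7, giving min AVC = 102 - 28·7 + 2·7^2 = €4.
P = €1 lies below min AVC = €4; no output level covers variable cost.
The firm minimizes its loss by shutting down and losing only its fixed cost of €565.

Shut down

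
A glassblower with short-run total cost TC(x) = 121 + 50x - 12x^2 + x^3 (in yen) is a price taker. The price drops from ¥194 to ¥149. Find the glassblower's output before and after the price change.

AVC = 50 - 12x + x^2, minimized at x = 6 where min AVC = ¥14. MC = 50 - 24x + 3x^2.
With P = ¥194 above the shutdown price, P = MC gives x = 12.
At P = ¥149 ≥ min AVC, set P = MC: x = 11. The firm stays open but cuts output.

Output falls from 12 to 11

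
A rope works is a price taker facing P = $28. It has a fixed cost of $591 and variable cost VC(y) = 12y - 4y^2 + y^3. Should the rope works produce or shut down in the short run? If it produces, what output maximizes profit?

Strip out fixed cost: VC = 12y - 4y^2 + y^3. Then AVC = 12 - 4y + y^2 and MC = 12 - 8y + 3y^2.
AVC is minimized where dAVC/dy = -4 + 2y = 0, at y = 2; min AVC = 12 - 4·2 + 2^2 = $8.
P = $28 exceeds min AVC = $8, so the firm stays open.
P = MC gives -16 - 8y + 3y^2 = 0, with roots -4/3 and 4. Take the larger (rising MC): y* = 4.
Check: AVC at y = 4 is $12 ≤ P, so revenue covers variable cost.
Profit = P·y − TC = 28·4 − 639 = -$527, a loss, but smaller than the $591 fixed cost the firm would lose by shutting down.

Produce at y = 4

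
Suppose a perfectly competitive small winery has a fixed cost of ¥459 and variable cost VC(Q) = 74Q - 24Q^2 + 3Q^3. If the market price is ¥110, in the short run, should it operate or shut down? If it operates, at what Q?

Strip out fixed cost: VC = 74Q - 24Q^2 + 3Q^3. Then AVC = 74 - 24Q + 3Q^2 and MC = 74 - 48Q + 9Q^2.
The AVC parabola has its vertex at Q = 24/6 = 4, where AVC = 74 - 24·4 + 3·4^2 = ¥26.
Because ¥110 ≥ ¥26, revenue can cover variable cost; the firm operates.
Solving P = MC: -36 - 48Q + 9Q^2 = 0 ⇒ Q = -2/3 or 6. On the upward-sloping branch, Q* = 6.
Check: AVC at Q = 6 is ¥38 ≤ P, so revenue covers variable cost.
Profit = P·Q − TC = 110·6 − 687 = -¥27, a loss, but smaller than the ¥459 fixed cost the firm would lose by shutting down.

Produce at Q = 6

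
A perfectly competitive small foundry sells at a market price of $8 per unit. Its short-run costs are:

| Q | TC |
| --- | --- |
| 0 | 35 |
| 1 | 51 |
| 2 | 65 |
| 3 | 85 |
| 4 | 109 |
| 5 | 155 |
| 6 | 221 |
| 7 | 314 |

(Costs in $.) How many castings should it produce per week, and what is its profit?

Tabulate TR − TC: Q=0: -35; Q=1: -43; Q=2: -49; Q=3: -61; Q=4: -77; Q=5: -115; Q=6: -173; Q=7: -258.
Profit is highest at Q = 0. Equivalently, the lowest AVC in the table is 30/2 ≈ $15 at Q = 2, and P = $8 falls below it — price never covers variable cost, so the firm shuts down and loses only its fixed cost.

Q = 0 (shut down); profit = -$35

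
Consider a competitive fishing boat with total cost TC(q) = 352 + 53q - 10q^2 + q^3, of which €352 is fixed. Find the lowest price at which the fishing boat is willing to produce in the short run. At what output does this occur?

Short-run supply begins at min AVC. From VC = 53q - 10q^2 + q^3, AVC = 53 - 10q + q^2.
dAVC/dq = -10 + 2q = 0 gives q = 5. min AVC = 53 - 10·5 + 5^2 = 28.
So the shutdown price is €28.

€28 per unit, at q = 5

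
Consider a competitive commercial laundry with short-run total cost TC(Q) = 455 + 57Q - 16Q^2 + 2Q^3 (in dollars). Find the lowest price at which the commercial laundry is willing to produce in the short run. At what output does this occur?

$25 per unit, at Q = 4

The shutdown price is the minimum of AVC. VC = 57Q - 16Q^2 + 2Q^3, so AVC = 57 - 16Q + 2Q^2.
At the minimum of AVC, MC = AVC. MC = 57 - 32Q + 6Q^2; setting MC = AVC gives 4Q^2 - 16Q = 0, so Q = 4. min AVC = 25.
For P < $25 the firm produces nothing.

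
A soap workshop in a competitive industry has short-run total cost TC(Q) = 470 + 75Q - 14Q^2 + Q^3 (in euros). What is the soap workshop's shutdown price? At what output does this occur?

The firm shuts down when price falls below the minimum of average variable cost. AVC = VC/Q = 75 - 14Q + Q^2.
dAVC/dQ = -14 + 2Q = 0 gives Q = 7. min AVC = 75 - 14·7 + 7^2 = 26.
For P < €26 the firm produces nothing.

€26 per unit, at Q = 7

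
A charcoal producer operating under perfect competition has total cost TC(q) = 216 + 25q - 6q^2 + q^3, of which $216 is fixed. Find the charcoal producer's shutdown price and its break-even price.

Shutdown price = min AVC. AVC = 25 - 6q + q^2, with vertex at q = 3 and minimum $16.
ATC = 216/q + 25 - 6q + q^2. Setting dATC/dq = −216/q^2 − 6 + 2q = 0 gives q = 6 (since 2·6^3 − 6·6^2 = 216).
min ATC = 216/6 + 25 − 6·6 + 6^2 = $61. That is the break-even price.
For $16 ≤ P < $61 the firm produces at a loss; below $16 it shuts down.

Shutdown price = $16; break-even price = $61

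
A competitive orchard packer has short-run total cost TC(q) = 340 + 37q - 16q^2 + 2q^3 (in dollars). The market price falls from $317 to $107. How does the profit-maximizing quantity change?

AVC = 37 - 16q + 2q^2, minimized at q = 4 where min AVC = $5. MC = 37 - 32q + 6q^2.
With P = $317 above the shutdown price, P = MC gives q = 10.
At P = $107 ≥ min AVC, set P = MC: q = 7. The firm stays open but cuts output.

Output falls from 10 to 7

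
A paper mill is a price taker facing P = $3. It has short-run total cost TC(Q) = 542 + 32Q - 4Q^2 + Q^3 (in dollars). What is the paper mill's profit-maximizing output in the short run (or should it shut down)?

Shut down

From TC, MC = TC'(Q) = 32 - 8Q + 3Q^2 and AVC = VC/Q = 32 - 4Q + Q^2.
AVC is minimized where dAVC/dQ = -4 + 2Q = 0, at Q = 2; min AVC = 32 - 4·2 + 2^2 = $28.
Since P = $3 < min AVC = $28, price fails to cover variable cost at any output.
The firm minimizes its loss by shutting down and losing only its fixed cost of $542.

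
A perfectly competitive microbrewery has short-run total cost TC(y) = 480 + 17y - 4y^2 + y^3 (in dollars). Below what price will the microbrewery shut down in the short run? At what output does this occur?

The shutdown price is the minimum of AVC. VC = 17y - 4y^2 + y^3, so AVC = 17 - 4y + y^2.
At the minimum of AVC, MC = AVC. MC = 17 - 8y + 3y^2; setting MC = AVC gives 2y^2 - 4y = 0, so y = 2. min AVC = 13.
For P < $13 the firm produces nothing.

$13 per unit, at y = 2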